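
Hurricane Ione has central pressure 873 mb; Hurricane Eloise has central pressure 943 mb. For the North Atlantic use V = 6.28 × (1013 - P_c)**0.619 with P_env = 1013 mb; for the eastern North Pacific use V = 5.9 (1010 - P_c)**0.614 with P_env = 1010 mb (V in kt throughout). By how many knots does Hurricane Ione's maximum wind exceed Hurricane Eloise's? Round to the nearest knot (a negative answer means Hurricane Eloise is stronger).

Hurricane Ione: ΔP = 140; V ≈ 6.28 × 140^0.619 ≈ 133.79 kt.
Hurricane Eloise: ΔP = 67; V ≈ 5.9 × 67^0.614 ≈ 77.99 kt.
Difference ≈ 133.79 − 77.99 = 55.80 → 56 kt.

56 kt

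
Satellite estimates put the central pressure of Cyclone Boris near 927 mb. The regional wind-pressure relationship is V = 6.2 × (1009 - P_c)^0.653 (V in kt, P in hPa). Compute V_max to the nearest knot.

ΔP = 1009 − 927 = 82 mb.
82^0.653 ≈ 17.771.
V ≈ 6.2 × 17.771 ≈ 110.2 kt.

110 kt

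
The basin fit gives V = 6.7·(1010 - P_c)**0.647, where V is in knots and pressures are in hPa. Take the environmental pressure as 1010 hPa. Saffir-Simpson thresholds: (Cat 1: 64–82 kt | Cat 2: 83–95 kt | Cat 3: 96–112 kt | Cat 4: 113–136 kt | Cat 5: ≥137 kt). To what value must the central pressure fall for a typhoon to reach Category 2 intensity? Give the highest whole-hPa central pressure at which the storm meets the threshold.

Category 2 begins at V = 83 kt.
Required ΔP = (83/6.7)^(1/0.647) = 12.388^1.546 ≈ 48.90 hPa.
P_c ≤ 1010 − 48.90 = 961.10, so the highest integer P_c is 961 hPa.

961 hPa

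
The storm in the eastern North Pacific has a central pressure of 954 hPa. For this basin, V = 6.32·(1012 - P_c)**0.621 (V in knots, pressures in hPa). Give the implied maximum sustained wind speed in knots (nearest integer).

79 kt

ΔP = 1012 − 954 = 58 hPa.
58^0.621 ≈ 12.448.
V ≈ 6.32 × 12.448 ≈ 78.7 kt.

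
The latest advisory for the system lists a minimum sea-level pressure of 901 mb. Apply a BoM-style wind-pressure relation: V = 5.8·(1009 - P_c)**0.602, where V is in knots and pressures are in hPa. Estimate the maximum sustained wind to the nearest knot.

ΔP = 1009 − 901 = 108 mb.
108^0.602 ≈ 16.754.
V ≈ 5.8 × 16.754 ≈ 97.2 kt.

97 kt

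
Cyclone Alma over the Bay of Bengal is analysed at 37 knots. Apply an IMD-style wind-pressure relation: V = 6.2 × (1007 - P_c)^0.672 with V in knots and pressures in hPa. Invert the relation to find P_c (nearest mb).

ΔP = (V / 6.2)^(1/0.672) = (37/6.2)^1.488.
37/6.2 = 5.968; 5.968^1.488 ≈ 14.27 mb.
P_c = 1007 − 14.27 = 992.73 ≈ 993 mb.

993 mb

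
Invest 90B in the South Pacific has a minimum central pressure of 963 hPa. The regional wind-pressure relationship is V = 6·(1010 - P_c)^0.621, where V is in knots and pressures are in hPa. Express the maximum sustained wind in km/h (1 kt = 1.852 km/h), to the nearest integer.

ΔP = 1010 − 963 = 47 hPa.
V ≈ 6 × 47^0.621 = 6 × 10.924 ≈ 65.543 kt.
65.543 × 1.852 ≈ 121.38 km/h → 121 km/h.

121 km/h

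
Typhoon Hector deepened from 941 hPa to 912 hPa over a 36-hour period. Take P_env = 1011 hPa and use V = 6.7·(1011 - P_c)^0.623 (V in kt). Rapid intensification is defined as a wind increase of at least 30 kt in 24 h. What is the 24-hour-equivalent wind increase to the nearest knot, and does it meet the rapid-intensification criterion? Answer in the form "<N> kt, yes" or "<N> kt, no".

V₁: ΔP = 70, V ≈ 6.7 × 70^0.623 ≈ 94.53 kt.
V₂: ΔP = 99, V ≈ 6.7 × 99^0.623 ≈ 117.32 kt.
ΔV over 36 h = 22.79 kt → 24 h equivalent = 22.79 × 24/36 ≈ 15.19 kt.
15 kt < 30 kt ⇒ not rapid intensification.

15 kt, no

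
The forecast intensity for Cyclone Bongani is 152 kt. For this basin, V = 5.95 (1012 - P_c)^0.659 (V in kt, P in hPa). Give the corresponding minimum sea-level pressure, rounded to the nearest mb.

ΔP = (V / 5.95)^(1/0.659) = (152/5.95)^1.517.
152/5.95 = 25.546; 25.546^1.517 ≈ 136.63 mb.
P_c = 1012 − 136.63 = 875.37 ≈ 875 mb.

875 mb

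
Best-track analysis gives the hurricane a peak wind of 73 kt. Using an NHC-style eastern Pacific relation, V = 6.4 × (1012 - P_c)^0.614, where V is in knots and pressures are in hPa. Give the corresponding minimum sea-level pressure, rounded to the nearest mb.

959 mb

ΔP = (V / 6.4)^(1/0.614) = (73/6.4)^1.629.
73/6.4 = 11.406; 11.406^1.629 ≈ 52.69 mb.
P_c = 1012 − 52.69 = 959.31 ≈ 959 mb.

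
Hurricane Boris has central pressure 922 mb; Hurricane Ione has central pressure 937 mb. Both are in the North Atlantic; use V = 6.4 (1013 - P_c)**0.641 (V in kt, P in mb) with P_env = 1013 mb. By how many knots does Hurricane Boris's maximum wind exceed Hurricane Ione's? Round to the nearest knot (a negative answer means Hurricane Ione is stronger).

13 kt

Hurricane Boris: ΔP = 91; V ≈ 6.4 × 91^0.641 ≈ 115.33 kt.
Hurricane Ione: ΔP = 76; V ≈ 6.4 × 76^0.641 ≈ 102.75 kt.
Difference ≈ 115.33 − 102.75 = 12.58 → 13 kt.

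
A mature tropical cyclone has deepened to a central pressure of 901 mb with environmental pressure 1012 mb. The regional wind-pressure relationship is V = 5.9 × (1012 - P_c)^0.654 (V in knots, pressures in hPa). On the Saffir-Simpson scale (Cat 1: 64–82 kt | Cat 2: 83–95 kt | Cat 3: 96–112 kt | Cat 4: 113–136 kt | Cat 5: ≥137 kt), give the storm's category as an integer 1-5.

4

ΔP = 1012 − 901 = 111 mb.
V ≈ 5.9 × 111^0.654 = 5.9 × 21.76 ≈ 128 kt.
128 kt falls in the Category 4 band.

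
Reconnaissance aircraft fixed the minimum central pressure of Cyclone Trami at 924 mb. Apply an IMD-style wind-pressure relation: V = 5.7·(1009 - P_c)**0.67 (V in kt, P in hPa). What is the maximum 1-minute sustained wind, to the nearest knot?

ΔP = 1009 − 924 = 85 mb.
85^0.67 ≈ 19.621.
V ≈ 5.7 × 19.621 ≈ 111.8 kt.

112 kt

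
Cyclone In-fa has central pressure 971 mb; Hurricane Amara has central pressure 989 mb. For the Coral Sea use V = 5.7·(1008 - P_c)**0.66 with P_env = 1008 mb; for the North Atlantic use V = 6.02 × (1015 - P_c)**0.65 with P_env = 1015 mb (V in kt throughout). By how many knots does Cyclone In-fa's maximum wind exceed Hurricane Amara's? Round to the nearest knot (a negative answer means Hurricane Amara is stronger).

12 kt

Cyclone In-fa: ΔP = 37; V ≈ 5.7 × 37^0.66 ≈ 61.79 kt.
Hurricane Amara: ΔP = 26; V ≈ 6.02 × 26^0.65 ≈ 50.04 kt.
Difference ≈ 61.79 − 50.04 = 11.75 → 12 kt.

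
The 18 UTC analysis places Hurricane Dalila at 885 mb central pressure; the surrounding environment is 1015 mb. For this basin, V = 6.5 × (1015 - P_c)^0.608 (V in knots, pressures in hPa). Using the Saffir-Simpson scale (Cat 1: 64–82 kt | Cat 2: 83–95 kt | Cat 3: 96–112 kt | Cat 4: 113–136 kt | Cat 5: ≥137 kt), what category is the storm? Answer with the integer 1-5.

4

ΔP = 1015 − 885 = 130 mb.
V ≈ 6.5 × 130^0.608 = 6.5 × 19.29 ≈ 125 kt.
125 kt falls in the Category 4 band.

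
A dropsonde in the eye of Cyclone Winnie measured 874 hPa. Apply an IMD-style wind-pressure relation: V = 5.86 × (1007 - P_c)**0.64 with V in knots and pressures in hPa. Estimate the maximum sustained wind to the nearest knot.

134 kt

ΔP = 1007 − 874 = 133 hPa.
133^0.64 ≈ 22.870.
V ≈ 5.86 × 22.870 ≈ 134.0 kt.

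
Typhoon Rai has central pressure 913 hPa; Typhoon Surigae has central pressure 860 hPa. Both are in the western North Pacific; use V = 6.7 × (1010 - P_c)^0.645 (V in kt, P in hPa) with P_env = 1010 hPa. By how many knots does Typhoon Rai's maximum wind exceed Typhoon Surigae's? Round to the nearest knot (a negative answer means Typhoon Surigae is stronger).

Typhoon Rai: ΔP = 97; V ≈ 6.7 × 97^0.645 ≈ 128.10 kt.
Typhoon Surigae: ΔP = 150; V ≈ 6.7 × 150^0.645 ≈ 169.69 kt.
Difference ≈ 128.10 − 169.69 = -41.59 → -42 kt.

-42 kt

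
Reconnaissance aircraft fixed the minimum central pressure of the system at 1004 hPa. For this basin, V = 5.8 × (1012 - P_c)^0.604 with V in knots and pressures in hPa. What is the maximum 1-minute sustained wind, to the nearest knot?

ΔP = 1012 − 1004 = 8 hPa.
8^0.604 ≈ 3.511.
V ≈ 5.8 × 3.511 ≈ 20.4 kt.

20 kt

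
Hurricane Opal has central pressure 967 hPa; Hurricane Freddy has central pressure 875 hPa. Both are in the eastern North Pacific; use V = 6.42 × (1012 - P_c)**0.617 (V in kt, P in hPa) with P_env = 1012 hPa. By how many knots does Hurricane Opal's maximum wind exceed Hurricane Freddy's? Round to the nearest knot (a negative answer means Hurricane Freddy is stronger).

Hurricane Opal: ΔP = 45; V ≈ 6.42 × 45^0.617 ≈ 67.23 kt.
Hurricane Freddy: ΔP = 137; V ≈ 6.42 × 137^0.617 ≈ 133.63 kt.
Difference ≈ 67.23 − 133.63 = -66.40 → -66 kt.

-66 kt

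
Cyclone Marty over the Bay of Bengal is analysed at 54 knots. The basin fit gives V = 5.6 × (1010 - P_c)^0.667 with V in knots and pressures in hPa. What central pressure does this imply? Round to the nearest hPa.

ΔP = (V / 5.6)^(1/0.667) = (54/5.6)^1.499.
54/5.6 = 9.643; 9.643^1.499 ≈ 29.89 hPa.
P_c = 1010 − 29.89 = 980.11 ≈ 980 hPa.

980 hPa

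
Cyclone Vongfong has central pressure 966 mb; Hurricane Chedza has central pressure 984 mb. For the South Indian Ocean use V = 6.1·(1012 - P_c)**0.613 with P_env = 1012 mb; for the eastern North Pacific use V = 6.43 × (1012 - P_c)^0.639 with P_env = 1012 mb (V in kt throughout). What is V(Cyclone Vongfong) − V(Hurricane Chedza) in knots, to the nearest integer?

Cyclone Vongfong: ΔP = 46; V ≈ 6.1 × 46^0.613 ≈ 63.77 kt.
Hurricane Chedza: ΔP = 28; V ≈ 6.43 × 28^0.639 ≈ 54.07 kt.
Difference ≈ 63.77 − 54.07 = 9.70 → 10 kt.

10 kt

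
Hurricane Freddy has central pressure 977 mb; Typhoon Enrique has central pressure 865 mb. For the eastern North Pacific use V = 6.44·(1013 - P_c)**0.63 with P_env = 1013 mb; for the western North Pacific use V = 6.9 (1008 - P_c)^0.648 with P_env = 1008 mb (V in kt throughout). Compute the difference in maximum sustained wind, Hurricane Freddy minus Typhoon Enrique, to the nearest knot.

Hurricane Freddy: ΔP = 36; V ≈ 6.44 × 36^0.63 ≈ 61.57 kt.
Typhoon Enrique: ΔP = 143; V ≈ 6.9 × 143^0.648 ≈ 171.99 kt.
Difference ≈ 61.57 − 171.99 = -110.42 → -110 kt.

-110 kt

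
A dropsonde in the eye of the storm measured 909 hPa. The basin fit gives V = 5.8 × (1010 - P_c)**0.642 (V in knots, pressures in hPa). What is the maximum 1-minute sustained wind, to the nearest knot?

ΔP = 1010 − 909 = 101 hPa.
101^0.642 ≈ 19.354.
V ≈ 5.8 × 19.354 ≈ 112.3 kt.

112 kt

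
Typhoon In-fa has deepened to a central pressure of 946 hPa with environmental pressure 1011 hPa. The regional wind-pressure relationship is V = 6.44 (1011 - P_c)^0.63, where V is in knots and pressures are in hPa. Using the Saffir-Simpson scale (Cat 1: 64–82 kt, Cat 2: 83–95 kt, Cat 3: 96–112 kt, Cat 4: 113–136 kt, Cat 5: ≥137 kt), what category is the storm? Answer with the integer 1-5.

ΔP = 1011 − 946 = 65 hPa.
V ≈ 6.44 × 65^0.63 = 6.44 × 13.87 ≈ 89 kt.
89 kt falls in the Category 2 band.

2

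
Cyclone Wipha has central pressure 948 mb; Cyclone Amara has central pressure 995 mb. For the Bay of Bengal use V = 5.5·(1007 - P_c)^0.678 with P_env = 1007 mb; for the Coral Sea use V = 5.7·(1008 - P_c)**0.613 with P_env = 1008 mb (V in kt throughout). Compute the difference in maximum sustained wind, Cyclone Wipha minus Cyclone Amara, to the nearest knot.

60 kt

Cyclone Wipha: ΔP = 59; V ≈ 5.5 × 59^0.678 ≈ 87.30 kt.
Cyclone Amara: ΔP = 13; V ≈ 5.7 × 13^0.613 ≈ 27.46 kt.
Difference ≈ 87.30 − 27.46 = 59.84 → 60 kt.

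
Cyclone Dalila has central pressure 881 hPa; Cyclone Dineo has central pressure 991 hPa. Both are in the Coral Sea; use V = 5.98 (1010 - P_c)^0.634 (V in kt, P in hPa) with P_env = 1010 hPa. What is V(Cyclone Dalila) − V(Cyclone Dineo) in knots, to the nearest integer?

92 kt

Cyclone Dalila: ΔP = 129; V ≈ 5.98 × 129^0.634 ≈ 130.26 kt.
Cyclone Dineo: ΔP = 19; V ≈ 5.98 × 19^0.634 ≈ 38.68 kt.
Difference ≈ 130.26 − 38.68 = 91.58 → 92 kt.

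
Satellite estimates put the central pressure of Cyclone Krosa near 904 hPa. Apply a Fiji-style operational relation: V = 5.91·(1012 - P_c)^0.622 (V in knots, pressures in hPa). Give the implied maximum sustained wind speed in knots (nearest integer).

109 kt

ΔP = 1012 − 904 = 108 hPa.
108^0.622 ≈ 18.399.
V ≈ 5.91 × 18.399 ≈ 108.7 kt.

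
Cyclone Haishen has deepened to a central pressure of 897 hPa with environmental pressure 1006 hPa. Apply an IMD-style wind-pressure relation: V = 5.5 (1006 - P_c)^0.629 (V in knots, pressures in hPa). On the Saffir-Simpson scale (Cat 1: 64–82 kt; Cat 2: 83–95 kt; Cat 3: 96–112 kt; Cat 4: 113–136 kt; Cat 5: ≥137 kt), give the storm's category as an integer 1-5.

3

ΔP = 1006 − 897 = 109 hPa.
V ≈ 5.5 × 109^0.629 = 5.5 × 19.12 ≈ 105 kt.
105 kt falls in the Category 3 band.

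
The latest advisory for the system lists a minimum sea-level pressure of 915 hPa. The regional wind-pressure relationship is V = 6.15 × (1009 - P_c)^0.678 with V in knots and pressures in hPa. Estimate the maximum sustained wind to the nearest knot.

ΔP = 1009 − 915 = 94 hPa.
94^0.678 ≈ 21.766.
V ≈ 6.15 × 21.766 ≈ 133.9 kt.

134 kt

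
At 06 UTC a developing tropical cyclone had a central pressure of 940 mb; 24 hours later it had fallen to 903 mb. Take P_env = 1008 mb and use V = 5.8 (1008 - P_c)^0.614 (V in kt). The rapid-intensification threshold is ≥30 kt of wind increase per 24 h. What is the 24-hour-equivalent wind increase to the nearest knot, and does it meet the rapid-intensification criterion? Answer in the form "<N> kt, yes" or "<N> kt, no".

V₁: ΔP = 68, V ≈ 5.8 × 68^0.614 ≈ 77.37 kt.
V₂: ΔP = 105, V ≈ 5.8 × 105^0.614 ≈ 101.03 kt.
ΔV over 24 h = 23.66 kt → 24 h equivalent = 23.66 × 24/24 ≈ 23.66 kt.
24 kt < 30 kt ⇒ not rapid intensification.

24 kt, no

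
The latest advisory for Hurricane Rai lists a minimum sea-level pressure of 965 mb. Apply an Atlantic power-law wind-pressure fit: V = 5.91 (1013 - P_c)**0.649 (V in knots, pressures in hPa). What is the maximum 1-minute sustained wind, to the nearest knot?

73 kt

ΔP = 1013 − 965 = 48 mb.
48^0.649 ≈ 12.335.
V ≈ 5.91 × 12.335 ≈ 72.9 kt.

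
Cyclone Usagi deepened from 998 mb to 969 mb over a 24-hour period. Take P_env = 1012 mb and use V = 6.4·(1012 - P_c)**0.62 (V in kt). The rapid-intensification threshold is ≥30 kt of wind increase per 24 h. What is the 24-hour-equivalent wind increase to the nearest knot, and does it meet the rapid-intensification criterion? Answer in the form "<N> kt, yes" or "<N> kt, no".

33 kt, yes

V₁: ΔP = 14, V ≈ 6.4 × 14^0.62 ≈ 32.87 kt.
V₂: ΔP = 43, V ≈ 6.4 × 43^0.62 ≈ 65.91 kt.
ΔV over 24 h = 33.04 kt → 24 h equivalent = 33.04 × 24/24 ≈ 33.04 kt.
33 kt ≥ 30 kt ⇒ rapid intensification.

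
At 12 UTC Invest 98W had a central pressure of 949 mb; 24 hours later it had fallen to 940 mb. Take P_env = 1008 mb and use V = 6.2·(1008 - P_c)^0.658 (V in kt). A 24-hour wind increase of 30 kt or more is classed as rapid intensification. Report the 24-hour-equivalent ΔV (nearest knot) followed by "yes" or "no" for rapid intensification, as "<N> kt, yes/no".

9 kt, no

V₁: ΔP = 59, V ≈ 6.2 × 59^0.658 ≈ 90.70 kt.
V₂: ΔP = 68, V ≈ 6.2 × 68^0.658 ≈ 99.58 kt.
ΔV over 24 h = 8.88 kt → 24 h equivalent = 8.88 × 24/24 ≈ 8.88 kt.
9 kt < 30 kt ⇒ not rapid intensification.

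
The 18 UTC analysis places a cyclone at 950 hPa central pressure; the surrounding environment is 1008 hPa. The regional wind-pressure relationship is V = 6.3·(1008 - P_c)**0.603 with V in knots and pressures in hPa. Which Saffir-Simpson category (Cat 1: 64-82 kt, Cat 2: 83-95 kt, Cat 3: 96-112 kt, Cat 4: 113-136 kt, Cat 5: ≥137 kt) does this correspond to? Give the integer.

ΔP = 1008 − 950 = 58 hPa.
V ≈ 6.3 × 58^0.603 = 6.3 × 11.57 ≈ 73 kt.
73 kt falls in the Category 1 band.

1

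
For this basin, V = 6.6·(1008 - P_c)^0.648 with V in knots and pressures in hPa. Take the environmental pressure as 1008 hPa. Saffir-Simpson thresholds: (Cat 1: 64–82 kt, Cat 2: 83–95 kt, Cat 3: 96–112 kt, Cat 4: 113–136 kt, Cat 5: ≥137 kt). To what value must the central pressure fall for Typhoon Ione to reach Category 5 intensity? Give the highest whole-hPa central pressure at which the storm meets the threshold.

Category 5 begins at V = 137 kt.
Required ΔP = (137/6.6)^(1/0.648) = 20.758^1.543 ≈ 107.82 hPa.
P_c ≤ 1008 − 107.82 = 900.18, so the highest integer P_c is 900 hPa.

900 hPa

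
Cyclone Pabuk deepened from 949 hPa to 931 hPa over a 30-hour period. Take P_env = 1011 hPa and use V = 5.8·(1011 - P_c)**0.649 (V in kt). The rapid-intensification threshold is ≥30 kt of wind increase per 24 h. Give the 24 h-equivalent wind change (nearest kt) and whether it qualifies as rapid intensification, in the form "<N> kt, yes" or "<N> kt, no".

V₁: ΔP = 62, V ≈ 5.8 × 62^0.649 ≈ 84.47 kt.
V₂: ΔP = 80, V ≈ 5.8 × 80^0.649 ≈ 99.66 kt.
ΔV over 30 h = 15.19 kt → 24 h equivalent = 15.19 × 24/30 ≈ 12.15 kt.
12 kt < 30 kt ⇒ not rapid intensification.

12 kt, no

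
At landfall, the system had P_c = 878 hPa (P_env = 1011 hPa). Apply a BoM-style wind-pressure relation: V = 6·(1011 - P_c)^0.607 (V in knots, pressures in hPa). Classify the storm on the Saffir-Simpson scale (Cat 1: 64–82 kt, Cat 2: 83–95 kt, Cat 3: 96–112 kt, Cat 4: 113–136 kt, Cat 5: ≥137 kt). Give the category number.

ΔP = 1011 − 878 = 133 hPa.
V ≈ 6 × 133^0.607 = 6 × 19.46 ≈ 117 kt.
117 kt falls in the Category 4 band.

4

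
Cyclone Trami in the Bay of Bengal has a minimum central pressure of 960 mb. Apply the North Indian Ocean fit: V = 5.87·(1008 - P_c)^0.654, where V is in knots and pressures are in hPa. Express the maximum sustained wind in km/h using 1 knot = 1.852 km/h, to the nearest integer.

137 km/h

ΔP = 1008 − 960 = 48 mb.
V ≈ 5.87 × 48^0.654 = 5.87 × 12.576 ≈ 73.819 kt.
73.819 × 1.852 ≈ 136.71 km/h → 137 km/h.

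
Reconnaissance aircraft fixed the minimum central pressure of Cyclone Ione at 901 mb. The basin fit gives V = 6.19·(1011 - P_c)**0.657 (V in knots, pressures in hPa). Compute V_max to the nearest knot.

136 kt

ΔP = 1011 − 901 = 110 mb.
110^0.657 ≈ 21.938.
V ≈ 6.19 × 21.938 ≈ 135.8 kt.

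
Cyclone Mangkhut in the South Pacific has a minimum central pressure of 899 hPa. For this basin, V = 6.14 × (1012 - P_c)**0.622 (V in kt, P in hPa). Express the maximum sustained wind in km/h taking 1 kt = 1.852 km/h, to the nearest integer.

ΔP = 1012 − 899 = 113 hPa.
V ≈ 6.14 × 113^0.622 = 6.14 × 18.924 ≈ 116.194 kt.
116.194 × 1.852 ≈ 215.19 km/h → 215 km/h.

215 km/h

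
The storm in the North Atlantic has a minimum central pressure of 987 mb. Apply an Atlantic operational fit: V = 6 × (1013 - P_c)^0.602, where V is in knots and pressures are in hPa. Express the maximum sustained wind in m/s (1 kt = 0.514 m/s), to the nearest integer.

22 m/s

ΔP = 1013 − 987 = 26 mb.
V ≈ 6 × 26^0.602 = 6 × 7.109 ≈ 42.655 kt.
42.655 × 0.514 ≈ 21.92 m/s → 22 m/s.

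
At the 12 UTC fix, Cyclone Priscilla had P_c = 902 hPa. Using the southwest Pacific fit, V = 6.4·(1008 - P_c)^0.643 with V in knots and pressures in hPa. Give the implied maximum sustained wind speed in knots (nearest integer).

128 kt

ΔP = 1008 − 902 = 106 hPa.
106^0.643 ≈ 20.057.
V ≈ 6.4 × 20.057 ≈ 128.4 kt.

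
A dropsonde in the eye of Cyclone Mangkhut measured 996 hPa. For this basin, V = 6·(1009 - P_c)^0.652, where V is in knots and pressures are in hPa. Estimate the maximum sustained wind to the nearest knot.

32 kt

ΔP = 1009 − 996 = 13 hPa.
13^0.652 ≈ 5.325.
V ≈ 6 × 5.325 ≈ 31.9 kt.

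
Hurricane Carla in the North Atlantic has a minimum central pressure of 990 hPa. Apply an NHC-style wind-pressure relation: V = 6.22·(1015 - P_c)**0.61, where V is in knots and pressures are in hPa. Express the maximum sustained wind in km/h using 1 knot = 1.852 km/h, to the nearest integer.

ΔP = 1015 − 990 = 25 hPa.
V ≈ 6.22 × 25^0.61 = 6.22 × 7.124 ≈ 44.313 kt.
44.313 × 1.852 ≈ 82.07 km/h → 82 km/h.

82 km/h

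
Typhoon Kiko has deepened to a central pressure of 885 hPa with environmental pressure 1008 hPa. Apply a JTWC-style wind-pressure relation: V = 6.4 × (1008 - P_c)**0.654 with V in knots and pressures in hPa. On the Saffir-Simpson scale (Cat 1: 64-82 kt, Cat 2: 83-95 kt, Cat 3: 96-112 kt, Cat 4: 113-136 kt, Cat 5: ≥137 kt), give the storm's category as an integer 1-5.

ΔP = 1008 − 885 = 123 hPa.
V ≈ 6.4 × 123^0.654 = 6.4 × 23.27 ≈ 149 kt.
149 kt falls in the Category 5 band.

5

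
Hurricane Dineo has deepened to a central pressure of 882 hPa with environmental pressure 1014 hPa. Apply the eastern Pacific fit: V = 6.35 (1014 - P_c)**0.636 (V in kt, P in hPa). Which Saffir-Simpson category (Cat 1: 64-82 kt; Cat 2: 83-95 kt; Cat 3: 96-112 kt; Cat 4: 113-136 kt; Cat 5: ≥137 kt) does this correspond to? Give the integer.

ΔP = 1014 − 882 = 132 hPa.
V ≈ 6.35 × 132^0.636 = 6.35 × 22.32 ≈ 142 kt.
142 kt falls in the Category 5 band.

5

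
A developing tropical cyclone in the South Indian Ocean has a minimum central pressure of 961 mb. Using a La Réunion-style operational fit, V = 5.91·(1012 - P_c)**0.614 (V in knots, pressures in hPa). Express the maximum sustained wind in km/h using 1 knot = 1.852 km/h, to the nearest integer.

122 km/h

ΔP = 1012 − 961 = 51 mb.
V ≈ 5.91 × 51^0.614 = 5.91 × 11.180 ≈ 66.075 kt.
66.075 × 1.852 ≈ 122.37 km/h → 122 km/h.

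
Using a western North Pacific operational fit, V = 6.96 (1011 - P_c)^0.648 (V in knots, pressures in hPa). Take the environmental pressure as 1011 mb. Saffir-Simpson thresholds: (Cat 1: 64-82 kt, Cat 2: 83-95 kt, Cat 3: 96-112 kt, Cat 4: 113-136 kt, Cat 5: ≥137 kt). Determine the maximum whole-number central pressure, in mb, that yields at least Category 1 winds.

980 mb

Category 1 begins at V = 64 kt.
Required ΔP = (64/6.96)^(1/0.648) = 9.195^1.543 ≈ 30.69 mb.
P_c ≤ 1011 − 30.69 = 980.31, so the highest integer P_c is 980 mb.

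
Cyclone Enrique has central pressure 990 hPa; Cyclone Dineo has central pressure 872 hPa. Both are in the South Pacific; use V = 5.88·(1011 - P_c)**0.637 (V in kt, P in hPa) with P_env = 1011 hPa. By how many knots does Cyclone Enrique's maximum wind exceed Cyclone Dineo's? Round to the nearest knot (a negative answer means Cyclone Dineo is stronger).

-95 kt

Cyclone Enrique: ΔP = 21; V ≈ 5.88 × 21^0.637 ≈ 40.89 kt.
Cyclone Dineo: ΔP = 139; V ≈ 5.88 × 139^0.637 ≈ 136.29 kt.
Difference ≈ 40.89 − 136.29 = -95.40 → -95 kt.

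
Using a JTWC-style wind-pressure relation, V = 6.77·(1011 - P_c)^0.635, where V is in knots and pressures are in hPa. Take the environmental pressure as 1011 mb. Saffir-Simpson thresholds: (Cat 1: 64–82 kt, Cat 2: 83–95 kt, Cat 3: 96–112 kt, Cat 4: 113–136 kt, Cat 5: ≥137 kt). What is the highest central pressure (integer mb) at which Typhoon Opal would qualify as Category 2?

959 mb

Category 2 begins at V = 83 kt.
Required ΔP = (83/6.77)^(1/0.635) = 12.260^1.575 ≈ 51.78 mb.
P_c ≤ 1011 − 51.78 = 959.22, so the highest integer P_c is 959 mb.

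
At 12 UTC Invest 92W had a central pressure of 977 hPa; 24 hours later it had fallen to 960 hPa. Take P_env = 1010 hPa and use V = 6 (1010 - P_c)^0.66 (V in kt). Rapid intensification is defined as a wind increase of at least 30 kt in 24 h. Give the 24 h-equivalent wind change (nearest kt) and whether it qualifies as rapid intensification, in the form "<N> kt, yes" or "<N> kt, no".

19 kt, no

V₁: ΔP = 33, V ≈ 6 × 33^0.66 ≈ 60.31 kt.
V₂: ΔP = 50, V ≈ 6 × 50^0.66 ≈ 79.34 kt.
ΔV over 24 h = 19.03 kt → 24 h equivalent = 19.03 × 24/24 ≈ 19.03 kt.
19 kt < 30 kt ⇒ not rapid intensification.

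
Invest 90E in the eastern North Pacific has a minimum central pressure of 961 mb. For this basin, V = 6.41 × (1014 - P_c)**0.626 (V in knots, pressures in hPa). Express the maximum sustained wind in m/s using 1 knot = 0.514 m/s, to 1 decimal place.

ΔP = 1014 − 961 = 53 mb.
V ≈ 6.41 × 53^0.626 = 6.41 × 12.006 ≈ 76.958 kt.
76.958 × 0.514 ≈ 39.56 m/s → 39.6 m/s.

39.6 m/s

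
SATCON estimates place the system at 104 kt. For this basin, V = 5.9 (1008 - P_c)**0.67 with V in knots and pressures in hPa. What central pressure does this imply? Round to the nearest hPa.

ΔP = (V / 5.9)^(1/0.67) = (104/5.9)^1.493.
104/5.9 = 17.627; 17.627^1.493 ≈ 72.44 hPa.
P_c = 1008 − 72.44 = 935.56 ≈ 936 hPa.

936 hPa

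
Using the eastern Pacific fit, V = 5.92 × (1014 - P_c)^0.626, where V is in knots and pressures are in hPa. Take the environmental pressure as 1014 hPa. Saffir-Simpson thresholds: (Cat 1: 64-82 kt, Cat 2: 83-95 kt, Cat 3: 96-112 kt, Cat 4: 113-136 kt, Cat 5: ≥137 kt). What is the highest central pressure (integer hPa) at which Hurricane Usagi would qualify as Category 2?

Category 2 begins at V = 83 kt.
Required ΔP = (83/5.92)^(1/0.626) = 14.020^1.597 ≈ 67.90 hPa.
P_c ≤ 1014 − 67.90 = 946.10, so the highest integer P_c is 946 hPa.

946 hPa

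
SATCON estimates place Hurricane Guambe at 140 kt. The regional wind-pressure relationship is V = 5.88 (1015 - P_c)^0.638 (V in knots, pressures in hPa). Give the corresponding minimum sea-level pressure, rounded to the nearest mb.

871 mb

ΔP = (V / 5.88)^(1/0.638) = (140/5.88)^1.567.
140/5.88 = 23.810; 23.810^1.567 ≈ 143.85 mb.
P_c = 1015 − 143.85 = 871.15 ≈ 871 mb.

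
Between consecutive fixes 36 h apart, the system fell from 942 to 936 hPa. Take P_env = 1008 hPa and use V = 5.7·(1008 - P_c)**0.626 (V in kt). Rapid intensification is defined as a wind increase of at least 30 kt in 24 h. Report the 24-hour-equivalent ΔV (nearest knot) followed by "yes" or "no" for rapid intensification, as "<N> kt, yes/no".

3 kt, no

V₁: ΔP = 66, V ≈ 5.7 × 66^0.626 ≈ 78.51 kt.
V₂: ΔP = 72, V ≈ 5.7 × 72^0.626 ≈ 82.90 kt.
ΔV over 36 h = 4.39 kt → 24 h equivalent = 4.39 × 24/36 ≈ 2.93 kt.
3 kt < 30 kt ⇒ not rapid intensification.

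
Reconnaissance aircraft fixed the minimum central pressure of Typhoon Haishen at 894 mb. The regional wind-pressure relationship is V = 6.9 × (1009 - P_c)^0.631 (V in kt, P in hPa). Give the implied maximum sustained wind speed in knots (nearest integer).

ΔP = 1009 − 894 = 115 mb.
115^0.631 ≈ 19.966.
V ≈ 6.9 × 19.966 ≈ 137.8 kt.

138 kt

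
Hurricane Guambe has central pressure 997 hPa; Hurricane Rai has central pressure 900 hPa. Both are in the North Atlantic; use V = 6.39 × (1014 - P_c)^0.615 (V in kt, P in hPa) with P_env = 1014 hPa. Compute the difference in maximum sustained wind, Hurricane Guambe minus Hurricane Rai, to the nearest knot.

Hurricane Guambe: ΔP = 17; V ≈ 6.39 × 17^0.615 ≈ 36.49 kt.
Hurricane Rai: ΔP = 114; V ≈ 6.39 × 114^0.615 ≈ 117.62 kt.
Difference ≈ 36.49 − 117.62 = -81.13 → -81 kt.

-81 kt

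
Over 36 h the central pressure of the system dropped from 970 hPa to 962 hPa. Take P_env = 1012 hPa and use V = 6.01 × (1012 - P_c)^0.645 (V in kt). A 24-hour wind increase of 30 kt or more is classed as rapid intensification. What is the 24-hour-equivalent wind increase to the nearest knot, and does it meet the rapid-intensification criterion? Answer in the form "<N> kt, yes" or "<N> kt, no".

5 kt, no

V₁: ΔP = 42, V ≈ 6.01 × 42^0.645 ≈ 66.97 kt.
V₂: ΔP = 50, V ≈ 6.01 × 50^0.645 ≈ 74.94 kt.
ΔV over 36 h = 7.97 kt → 24 h equivalent = 7.97 × 24/36 ≈ 5.31 kt.
5 kt < 30 kt ⇒ not rapid intensification.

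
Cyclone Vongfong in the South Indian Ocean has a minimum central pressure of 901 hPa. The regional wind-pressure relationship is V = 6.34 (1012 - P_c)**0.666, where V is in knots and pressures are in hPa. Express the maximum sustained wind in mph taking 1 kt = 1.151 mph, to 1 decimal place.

168.0 mph

ΔP = 1012 − 901 = 111 hPa.
V ≈ 6.34 × 111^0.666 = 6.34 × 23.024 ≈ 145.974 kt.
145.974 × 1.151 ≈ 168.02 mph → 168.0 mph.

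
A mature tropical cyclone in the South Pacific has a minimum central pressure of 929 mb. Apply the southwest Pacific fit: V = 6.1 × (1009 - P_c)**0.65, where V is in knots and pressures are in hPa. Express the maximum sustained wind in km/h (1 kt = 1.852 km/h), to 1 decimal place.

195.0 km/h

ΔP = 1009 − 929 = 80 mb.
V ≈ 6.1 × 80^0.65 = 6.1 × 17.259 ≈ 105.278 kt.
105.278 × 1.852 ≈ 194.98 km/h → 195.0 km/h.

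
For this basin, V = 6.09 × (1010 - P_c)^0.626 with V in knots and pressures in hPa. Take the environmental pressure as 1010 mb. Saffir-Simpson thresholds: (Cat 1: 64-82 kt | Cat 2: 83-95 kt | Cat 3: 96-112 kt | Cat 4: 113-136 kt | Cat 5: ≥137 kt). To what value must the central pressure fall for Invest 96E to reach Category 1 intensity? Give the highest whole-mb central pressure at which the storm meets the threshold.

Category 1 begins at V = 64 kt.
Required ΔP = (64/6.09)^(1/0.626) = 10.509^1.597 ≈ 42.84 mb.
P_c ≤ 1010 − 42.84 = 967.16, so the highest integer P_c is 967 mb.

967 mb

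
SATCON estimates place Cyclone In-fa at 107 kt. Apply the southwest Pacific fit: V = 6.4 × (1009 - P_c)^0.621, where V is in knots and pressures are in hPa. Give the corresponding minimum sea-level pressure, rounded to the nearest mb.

ΔP = (V / 6.4)^(1/0.621) = (107/6.4)^1.610.
107/6.4 = 16.719; 16.719^1.610 ≈ 93.27 mb.
P_c = 1009 − 93.27 = 915.73 ≈ 916 mb.

916 mb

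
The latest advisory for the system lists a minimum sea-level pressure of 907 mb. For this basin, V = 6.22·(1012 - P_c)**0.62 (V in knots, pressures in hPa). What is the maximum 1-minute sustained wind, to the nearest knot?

111 kt

ΔP = 1012 − 907 = 105 mb.
105^0.62 ≈ 17.912.
V ≈ 6.22 × 17.912 ≈ 111.4 kt.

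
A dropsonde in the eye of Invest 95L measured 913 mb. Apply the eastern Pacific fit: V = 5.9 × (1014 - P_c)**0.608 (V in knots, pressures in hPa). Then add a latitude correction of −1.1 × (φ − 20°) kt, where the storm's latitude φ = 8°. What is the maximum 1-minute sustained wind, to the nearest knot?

ΔP = 1014 − 913 = 101 mb.
101^0.608 ≈ 16.543.
V ≈ 5.9 × 16.543 ≈ 97.6 kt.
Latitude correction: −1.1 × (8 − 20) = 13.2 kt.
Corrected V ≈ 110.8 kt → 111 kt.

111 kt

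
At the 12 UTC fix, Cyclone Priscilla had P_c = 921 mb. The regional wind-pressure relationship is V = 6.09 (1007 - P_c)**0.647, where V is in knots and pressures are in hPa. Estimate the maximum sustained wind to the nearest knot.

109 kt

ΔP = 1007 − 921 = 86 mb.
86^0.647 ≈ 17.849.
V ≈ 6.09 × 17.849 ≈ 108.7 kt.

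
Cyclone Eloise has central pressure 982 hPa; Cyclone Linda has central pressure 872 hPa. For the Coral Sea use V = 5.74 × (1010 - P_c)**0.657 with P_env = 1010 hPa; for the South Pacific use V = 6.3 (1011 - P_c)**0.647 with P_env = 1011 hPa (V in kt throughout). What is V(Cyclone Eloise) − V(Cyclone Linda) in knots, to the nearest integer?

Cyclone Eloise: ΔP = 28; V ≈ 5.74 × 28^0.657 ≈ 51.25 kt.
Cyclone Linda: ΔP = 139; V ≈ 6.3 × 139^0.647 ≈ 153.42 kt.
Difference ≈ 51.25 − 153.42 = -102.17 → -102 kt.

-102 kt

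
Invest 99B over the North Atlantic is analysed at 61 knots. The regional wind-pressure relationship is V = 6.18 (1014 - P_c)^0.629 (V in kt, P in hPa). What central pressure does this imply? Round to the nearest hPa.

ΔP = (V / 6.18)^(1/0.629) = (61/6.18)^1.590.
61/6.18 = 9.871; 9.871^1.590 ≈ 38.09 hPa.
P_c = 1014 − 38.09 = 975.91 ≈ 976 hPa.

976 hPa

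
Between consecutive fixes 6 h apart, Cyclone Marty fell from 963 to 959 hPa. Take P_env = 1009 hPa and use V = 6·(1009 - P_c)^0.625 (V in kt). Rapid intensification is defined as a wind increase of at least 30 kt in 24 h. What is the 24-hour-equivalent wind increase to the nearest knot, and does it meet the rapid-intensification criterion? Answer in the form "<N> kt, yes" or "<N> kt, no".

14 kt, no

V₁: ΔP = 46, V ≈ 6 × 46^0.625 ≈ 65.67 kt.
V₂: ΔP = 50, V ≈ 6 × 50^0.625 ≈ 69.18 kt.
ΔV over 6 h = 3.51 kt → 24 h equivalent = 3.51 × 24/6 ≈ 14.04 kt.
14 kt < 30 kt ⇒ not rapid intensification.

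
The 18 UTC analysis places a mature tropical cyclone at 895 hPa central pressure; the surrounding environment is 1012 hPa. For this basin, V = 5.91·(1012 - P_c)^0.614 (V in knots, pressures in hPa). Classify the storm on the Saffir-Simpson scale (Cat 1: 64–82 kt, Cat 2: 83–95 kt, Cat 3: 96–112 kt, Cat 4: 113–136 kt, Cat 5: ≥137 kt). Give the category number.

ΔP = 1012 − 895 = 117 hPa.
V ≈ 5.91 × 117^0.614 = 5.91 × 18.62 ≈ 110 kt.
110 kt falls in the Category 3 band.

3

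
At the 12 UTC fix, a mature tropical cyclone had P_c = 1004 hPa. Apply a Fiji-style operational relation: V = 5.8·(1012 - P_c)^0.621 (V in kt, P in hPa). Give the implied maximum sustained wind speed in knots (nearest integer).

ΔP = 1012 − 1004 = 8 hPa.
8^0.621 ≈ 3.638.
V ≈ 5.8 × 3.638 ≈ 21.1 kt.

21 kt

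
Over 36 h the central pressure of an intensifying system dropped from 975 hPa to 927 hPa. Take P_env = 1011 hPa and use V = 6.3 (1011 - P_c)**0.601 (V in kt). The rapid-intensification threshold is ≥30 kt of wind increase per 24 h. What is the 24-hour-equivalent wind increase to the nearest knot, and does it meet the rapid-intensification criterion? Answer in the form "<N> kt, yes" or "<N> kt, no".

V₁: ΔP = 36, V ≈ 6.3 × 36^0.601 ≈ 54.28 kt.
V₂: ΔP = 84, V ≈ 6.3 × 84^0.601 ≈ 90.33 kt.
ΔV over 36 h = 36.05 kt → 24 h equivalent = 36.05 × 24/36 ≈ 24.03 kt.
24 kt < 30 kt ⇒ not rapid intensification.

24 kt, no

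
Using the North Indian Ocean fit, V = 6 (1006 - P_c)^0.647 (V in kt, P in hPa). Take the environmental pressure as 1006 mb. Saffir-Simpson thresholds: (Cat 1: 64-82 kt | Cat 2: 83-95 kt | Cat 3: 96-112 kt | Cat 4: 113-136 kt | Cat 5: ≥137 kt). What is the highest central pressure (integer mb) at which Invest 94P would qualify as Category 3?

Category 3 begins at V = 96 kt.
Required ΔP = (96/6)^(1/0.647) = 16.000^1.546 ≈ 72.62 mb.
P_c ≤ 1006 − 72.62 = 933.38, so the highest integer P_c is 933 mb.

933 mb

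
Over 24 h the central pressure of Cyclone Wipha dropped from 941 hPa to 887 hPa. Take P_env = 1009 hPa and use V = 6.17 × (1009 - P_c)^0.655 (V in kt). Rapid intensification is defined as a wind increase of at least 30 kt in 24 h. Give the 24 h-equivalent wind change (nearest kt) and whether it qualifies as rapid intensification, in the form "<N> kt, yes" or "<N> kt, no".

V₁: ΔP = 68, V ≈ 6.17 × 68^0.655 ≈ 97.85 kt.
V₂: ΔP = 122, V ≈ 6.17 × 122^0.655 ≈ 143.50 kt.
ΔV over 24 h = 45.65 kt → 24 h equivalent = 45.65 × 24/24 ≈ 45.65 kt.
46 kt ≥ 30 kt ⇒ rapid intensification.

46 kt, yes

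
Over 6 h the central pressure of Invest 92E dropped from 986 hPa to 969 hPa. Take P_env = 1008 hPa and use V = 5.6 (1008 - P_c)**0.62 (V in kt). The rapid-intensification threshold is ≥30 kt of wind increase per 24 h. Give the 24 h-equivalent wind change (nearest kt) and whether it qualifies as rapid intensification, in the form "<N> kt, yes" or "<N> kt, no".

V₁: ΔP = 22, V ≈ 5.6 × 22^0.62 ≈ 38.06 kt.
V₂: ΔP = 39, V ≈ 5.6 × 39^0.62 ≈ 54.28 kt.
ΔV over 6 h = 16.22 kt → 24 h equivalent = 16.22 × 24/6 ≈ 64.88 kt.
65 kt ≥ 30 kt ⇒ rapid intensification.

65 kt, yes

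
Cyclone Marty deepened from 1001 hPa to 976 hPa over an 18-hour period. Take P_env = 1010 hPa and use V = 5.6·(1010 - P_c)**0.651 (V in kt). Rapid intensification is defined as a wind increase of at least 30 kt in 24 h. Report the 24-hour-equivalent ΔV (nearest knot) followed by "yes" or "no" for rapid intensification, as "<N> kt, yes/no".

V₁: ΔP = 9, V ≈ 5.6 × 9^0.651 ≈ 23.41 kt.
V₂: ΔP = 34, V ≈ 5.6 × 34^0.651 ≈ 55.61 kt.
ΔV over 18 h = 32.20 kt → 24 h equivalent = 32.20 × 24/18 ≈ 42.93 kt.
43 kt ≥ 30 kt ⇒ rapid intensification.

43 kt, yes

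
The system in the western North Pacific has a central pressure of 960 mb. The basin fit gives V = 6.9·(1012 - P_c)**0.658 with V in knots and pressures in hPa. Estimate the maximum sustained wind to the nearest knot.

93 kt

ΔP = 1012 − 960 = 52 mb.
52^0.658 ≈ 13.463.
V ≈ 6.9 × 13.463 ≈ 92.9 kt.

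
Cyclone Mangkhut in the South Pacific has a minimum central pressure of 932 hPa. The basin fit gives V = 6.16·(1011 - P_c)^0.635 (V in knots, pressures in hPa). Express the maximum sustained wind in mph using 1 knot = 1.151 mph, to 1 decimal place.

ΔP = 1011 − 932 = 79 hPa.
V ≈ 6.16 × 79^0.635 = 6.16 × 16.032 ≈ 98.758 kt.
98.758 × 1.151 ≈ 113.67 mph → 113.7 mph.

113.7 mph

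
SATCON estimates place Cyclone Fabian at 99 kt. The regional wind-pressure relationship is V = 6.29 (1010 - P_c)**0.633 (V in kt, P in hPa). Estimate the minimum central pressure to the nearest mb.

932 mb

ΔP = (V / 6.29)^(1/0.633) = (99/6.29)^1.580.
99/6.29 = 15.739; 15.739^1.580 ≈ 77.80 mb.
P_c = 1010 − 77.80 = 932.20 ≈ 932 mb.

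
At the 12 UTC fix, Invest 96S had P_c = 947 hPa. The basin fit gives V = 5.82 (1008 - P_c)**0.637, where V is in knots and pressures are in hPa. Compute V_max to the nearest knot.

ΔP = 1008 − 947 = 61 hPa.
61^0.637 ≈ 13.717.
V ≈ 5.82 × 13.717 ≈ 79.8 kt.

80 kt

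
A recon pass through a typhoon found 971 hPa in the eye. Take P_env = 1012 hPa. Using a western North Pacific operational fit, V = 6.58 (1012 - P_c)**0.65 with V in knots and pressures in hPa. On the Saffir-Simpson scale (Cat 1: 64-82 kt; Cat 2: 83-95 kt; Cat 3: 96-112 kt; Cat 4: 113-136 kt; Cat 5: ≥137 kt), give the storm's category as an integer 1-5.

ΔP = 1012 − 971 = 41 hPa.
V ≈ 6.58 × 41^0.65 = 6.58 × 11.18 ≈ 74 kt.
74 kt falls in the Category 1 band.

1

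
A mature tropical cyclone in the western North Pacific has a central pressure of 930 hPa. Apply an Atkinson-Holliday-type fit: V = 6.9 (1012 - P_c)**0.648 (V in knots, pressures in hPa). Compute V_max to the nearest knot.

120 kt

ΔP = 1012 − 930 = 82 hPa.
82^0.648 ≈ 17.384.
V ≈ 6.9 × 17.384 ≈ 120.0 kt.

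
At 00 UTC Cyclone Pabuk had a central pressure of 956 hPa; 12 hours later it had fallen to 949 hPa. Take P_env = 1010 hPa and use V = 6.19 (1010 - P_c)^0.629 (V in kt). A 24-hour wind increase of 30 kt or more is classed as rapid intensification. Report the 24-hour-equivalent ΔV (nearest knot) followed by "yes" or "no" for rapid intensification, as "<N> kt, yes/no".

V₁: ΔP = 54, V ≈ 6.19 × 54^0.629 ≈ 76.10 kt.
V₂: ΔP = 61, V ≈ 6.19 × 61^0.629 ≈ 82.16 kt.
ΔV over 12 h = 6.06 kt → 24 h equivalent = 6.06 × 24/12 ≈ 12.12 kt.
12 kt < 30 kt ⇒ not rapid intensification.

12 kt, no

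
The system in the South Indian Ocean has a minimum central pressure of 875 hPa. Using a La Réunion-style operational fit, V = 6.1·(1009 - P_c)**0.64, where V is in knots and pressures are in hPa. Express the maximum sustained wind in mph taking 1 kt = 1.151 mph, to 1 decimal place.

161.3 mph

ΔP = 1009 − 875 = 134 hPa.
V ≈ 6.1 × 134^0.64 = 6.1 × 22.980 ≈ 140.177 kt.
140.177 × 1.151 ≈ 161.34 mph → 161.3 mph.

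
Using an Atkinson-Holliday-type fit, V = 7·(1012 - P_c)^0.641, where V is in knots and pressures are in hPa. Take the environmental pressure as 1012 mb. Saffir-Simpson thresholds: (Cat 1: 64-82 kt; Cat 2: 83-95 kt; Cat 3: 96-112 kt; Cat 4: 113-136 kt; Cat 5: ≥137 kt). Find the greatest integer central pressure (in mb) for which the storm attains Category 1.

Category 1 begins at V = 64 kt.
Required ΔP = (64/7)^(1/0.641) = 9.143^1.560 ≈ 31.58 mb.
P_c ≤ 1012 − 31.58 = 980.42, so the highest integer P_c is 980 mb.

980 mb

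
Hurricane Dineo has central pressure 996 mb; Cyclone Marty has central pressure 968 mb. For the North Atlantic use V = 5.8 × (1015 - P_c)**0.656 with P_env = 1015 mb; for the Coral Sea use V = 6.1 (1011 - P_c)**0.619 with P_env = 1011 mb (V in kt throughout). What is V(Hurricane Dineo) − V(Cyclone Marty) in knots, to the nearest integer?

Hurricane Dineo: ΔP = 19; V ≈ 5.8 × 19^0.656 ≈ 40.02 kt.
Cyclone Marty: ΔP = 43; V ≈ 6.1 × 43^0.619 ≈ 62.58 kt.
Difference ≈ 40.02 − 62.58 = -22.56 → -23 kt.

-23 kt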